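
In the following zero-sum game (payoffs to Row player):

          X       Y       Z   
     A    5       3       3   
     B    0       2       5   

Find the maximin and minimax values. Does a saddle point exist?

Maximin = 3, Minimax = 3, Saddle: True

Work:
Row minimums: [3, 0] → maximin = 3
Column maximums: [5, 3, 5] → minimax = 3
Saddle point exists! Game value = 3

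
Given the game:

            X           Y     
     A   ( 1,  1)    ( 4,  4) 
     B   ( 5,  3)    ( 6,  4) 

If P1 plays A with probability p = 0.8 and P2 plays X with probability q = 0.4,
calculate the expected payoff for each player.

E[P1] = 3.36, E[P2] = 2.96

Work:
E[P1] = p·q·π₁(A,X) + p·(1-q)·π₁(A,Y) + (1-p)·q·π₁(B,X) + (1-p)·(1-q)·π₁(B,Y)
= 0.8·0.4·1 + 0.8·0.6·4 + 0.2·0.4·5 + 0.2·0.6·6
= 3.36

E[P2] = 2.96 (similar calculation)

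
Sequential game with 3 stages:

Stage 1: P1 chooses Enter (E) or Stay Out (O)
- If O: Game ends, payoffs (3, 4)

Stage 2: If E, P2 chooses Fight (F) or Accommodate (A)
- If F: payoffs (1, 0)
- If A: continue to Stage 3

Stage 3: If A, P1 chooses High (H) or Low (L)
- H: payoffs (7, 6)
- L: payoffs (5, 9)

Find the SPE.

SPE: (E, A, H); Outcome (7, 6)

Work:
Stage 3: P1 chooses H (7 vs 5)
Stage 2: P2: F->0, A->6 (anticipating H). Choose A
Stage 1: P1: O->3, E->7 (anticipating A, H). Choose E
SPE path: E -> A -> H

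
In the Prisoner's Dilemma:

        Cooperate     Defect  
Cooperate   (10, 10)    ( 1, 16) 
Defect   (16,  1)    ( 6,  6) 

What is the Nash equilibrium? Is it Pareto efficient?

(Defect, Defect) is NE; not Pareto efficient

Work:
Defect dominates Cooperate for both players:
If P2 cooperates: Defect (16) > Cooperate (10)
If P2 defects: Defect (6) > Cooperate (1)
NE: (Defect, Defect) with payoff (6, 6)
But (Cooperate, Cooperate) = (10, 10) Pareto dominates (6, 6)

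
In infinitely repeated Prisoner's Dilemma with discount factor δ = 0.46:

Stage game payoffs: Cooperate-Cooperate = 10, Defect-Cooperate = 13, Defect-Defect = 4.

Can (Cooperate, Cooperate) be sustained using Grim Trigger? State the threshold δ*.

δ* = 0.3333; since δ = 0.46 ≥ 0.3333, cooperation can be sustained

Work:
For Grim Trigger:
Cooperate forever: 10/(1-δ)
Defect then punished: 13 + 4·δ/(1-δ)
Need: 10/(1-δ) ≥ 13 + 4·δ/(1-δ)
Solving: δ ≥ (T-R)/(T-P) = (13-10)/(13-4) = 0.3333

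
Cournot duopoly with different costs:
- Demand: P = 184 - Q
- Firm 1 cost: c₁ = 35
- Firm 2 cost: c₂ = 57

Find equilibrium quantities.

q₁* = 57.0, q₂* = 35.0

Work:
Reaction: q₁ = (184 - 35 - q₂)/2
Reaction: q₂ = (184 - 57 - q₁)/2
Solve simultaneously:
q₁* = (184 - 2×35 + 57)/3 = 57.0
q₂* = (184 - 2×57 + 35)/3 = 35.0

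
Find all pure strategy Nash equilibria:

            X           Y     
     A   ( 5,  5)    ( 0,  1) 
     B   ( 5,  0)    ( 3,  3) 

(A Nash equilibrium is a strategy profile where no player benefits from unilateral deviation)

Nash equilibrium: (A, X), (B, Y)

Work:
Best responses:
  P1 vs X: payoffs [5, 5] → best response A/B (payoff 5)
  P1 vs Y: payoffs [0, 3] → best response B (payoff 3)
  P2 vs A: payoffs [5, 1] → best response X (payoff 5)
  P2 vs B: payoffs [0, 3] → best response Y (payoff 3)
Mutual best responses: (A,X), (B,Y) → Nash equilibria.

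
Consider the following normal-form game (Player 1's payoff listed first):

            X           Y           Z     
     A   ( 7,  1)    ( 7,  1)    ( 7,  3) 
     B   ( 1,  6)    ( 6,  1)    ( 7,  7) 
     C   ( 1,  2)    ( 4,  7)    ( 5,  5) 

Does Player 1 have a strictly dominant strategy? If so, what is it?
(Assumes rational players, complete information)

No strictly dominant strategy exists for Player 1

Work:
A strategy strictly dominates another if it gives a strictly higher payoff against every opponent action. Compare each pair of P1's strategies column-by-column:
  A vs B: [7 vs 1, 7 vs 6, 7 vs 7] → A does not strictly dominate B (column Z: 7 ≤ 7)
  A vs C: [7 vs 1, 7 vs 4, 7 vs 5] → A strictly dominates C
  B vs A: [1 vs 7, 6 vs 7, 7 vs 7] → B does not strictly dominate A (column X: 1 ≤ 7)
  B vs C: [1 vs 1, 6 vs 4, 7 vs 5] → B does not strictly dominate C (column X: 1 ≤ 1)
  C vs A: [1 vs 7, 4 vs 7, 5 vs 7] → C does not strictly dominate A (column X: 1 ≤ 7)
  C vs B: [1 vs 1, 4 vs 6, 5 vs 7] → C does not strictly dominate B (column X: 1 ≤ 1)
No single strategy strictly dominates all others → no strictly dominant strategy.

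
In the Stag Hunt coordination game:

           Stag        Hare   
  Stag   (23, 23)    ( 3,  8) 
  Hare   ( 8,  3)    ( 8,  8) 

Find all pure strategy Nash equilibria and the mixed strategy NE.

Pure NE: (Stag, Stag) and (Hare, Hare); Mixed NE: p = 0.25, q = 0.25

Work:
Check pure NE:
(Stag, Stag): (23, 23) - no unilateral deviation beneficial
(Hare, Hare): (8, 8) - no unilateral deviation beneficial
Mixed NE: P1 plays Stag with p = 0.25, P2 plays Stag with q = 0.25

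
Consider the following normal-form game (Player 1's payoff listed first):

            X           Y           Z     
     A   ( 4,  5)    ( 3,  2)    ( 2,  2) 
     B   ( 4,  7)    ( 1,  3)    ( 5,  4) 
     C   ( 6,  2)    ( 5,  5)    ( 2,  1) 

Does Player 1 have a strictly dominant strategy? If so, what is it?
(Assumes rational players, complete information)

No strictly dominant strategy exists for Player 1

Work:
A strategy strictly dominates another if it gives a strictly higher payoff against every opponent action. Compare each pair of P1's strategies column-by-column:
  A vs B: [4 vs 4, 3 vs 1, 2 vs 5] → A does not strictly dominate B (column X: 4 ≤ 4)
  A vs C: [4 vs 6, 3 vs 5, 2 vs 2] → A does not strictly dominate C (column X: 4 ≤ 6)
  B vs A: [4 vs 4, 1 vs 3, 5 vs 2] → B does not strictly dominate A (column X: 4 ≤ 4)
  B vs C: [4 vs 6, 1 vs 5, 5 vs 2] → B does not strictly dominate C (column X: 4 ≤ 6)
  C vs A: [6 vs 4, 5 vs 3, 2 vs 2] → C does not strictly dominate A (column Z: 2 ≤ 2)
  C vs B: [6 vs 4, 5 vs 1, 2 vs 5] → C does not strictly dominate B (column Z: 2 ≤ 5)
No single strategy strictly dominates all others → no strictly dominant strategy.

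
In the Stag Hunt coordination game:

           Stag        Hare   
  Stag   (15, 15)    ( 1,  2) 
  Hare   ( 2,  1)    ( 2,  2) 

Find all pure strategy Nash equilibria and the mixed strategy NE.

Pure NE: (Stag, Stag) and (Hare, Hare); Mixed NE: p = 0.0714, q = 0.0714

Work:
Check pure NE:
(Stag, Stag): (15, 15) - no unilateral deviation beneficial
(Hare, Hare): (2, 2) - no unilateral deviation beneficial
Mixed NE: P1 plays Stag with p = 0.0714, P2 plays Stag with q = 0.0714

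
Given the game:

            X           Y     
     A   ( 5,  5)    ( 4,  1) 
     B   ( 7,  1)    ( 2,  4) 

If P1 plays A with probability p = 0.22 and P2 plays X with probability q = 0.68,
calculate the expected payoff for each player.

E[P1] = 5.2416, E[P2] = 2.3472

Work:
E[P1] = p·q·π₁(A,X) + p·(1-q)·π₁(A,Y) + (1-p)·q·π₁(B,X) + (1-p)·(1-q)·π₁(B,Y)
= 0.22·0.68·5 + 0.22·0.32·4 + 0.78·0.68·7 + 0.78·0.32·2
= 5.2416

E[P2] = 2.3472 (similar calculation)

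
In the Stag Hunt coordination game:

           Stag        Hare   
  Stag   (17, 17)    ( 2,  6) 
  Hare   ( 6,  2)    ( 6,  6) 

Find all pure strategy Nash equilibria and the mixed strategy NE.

Pure NE: (Stag, Stag) and (Hare, Hare); Mixed NE: p = 0.2667, q = 0.2667

Work:
Check pure NE:
(Stag, Stag): (17, 17) - no unilateral deviation beneficial
(Hare, Hare): (6, 6) - no unilateral deviation beneficial
Mixed NE: P1 plays Stag with p = 0.2667, P2 plays Stag with q = 0.2667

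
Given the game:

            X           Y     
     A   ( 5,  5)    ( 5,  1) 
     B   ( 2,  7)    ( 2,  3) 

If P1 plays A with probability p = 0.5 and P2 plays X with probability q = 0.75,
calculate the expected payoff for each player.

E[P1] = 3.5, E[P2] = 5.0

Work:
E[P1] = p·q·π₁(A,X) + p·(1-q)·π₁(A,Y) + (1-p)·q·π₁(B,X) + (1-p)·(1-q)·π₁(B,Y)
= 0.5·0.75·5 + 0.5·0.25·5 + 0.5·0.75·2 + 0.5·0.25·2
= 3.5

E[P2] = 5.0 (similar calculation)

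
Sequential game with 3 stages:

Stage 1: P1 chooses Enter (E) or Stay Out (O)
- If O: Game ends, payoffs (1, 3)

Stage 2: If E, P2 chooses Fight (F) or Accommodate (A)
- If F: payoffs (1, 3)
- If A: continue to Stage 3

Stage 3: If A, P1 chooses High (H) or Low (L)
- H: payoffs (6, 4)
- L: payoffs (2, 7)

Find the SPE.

SPE: (E, A, H); Outcome (6, 4)

Work:
Stage 3: P1 chooses H (6 vs 2)
Stage 2: P2: F->3, A->4 (anticipating H). Choose A
Stage 1: P1: O->1, E->6 (anticipating A, H). Choose E
SPE path: E -> A -> H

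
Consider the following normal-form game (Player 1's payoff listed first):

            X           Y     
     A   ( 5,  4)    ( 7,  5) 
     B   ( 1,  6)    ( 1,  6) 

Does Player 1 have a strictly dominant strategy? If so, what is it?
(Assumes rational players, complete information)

Yes, Player 1's strictly dominant strategy is A

Work:
A strategy strictly dominates another if it gives a strictly higher payoff against every opponent action. Compare each pair of P1's strategies column-by-column:
  A vs B: [5 vs 1, 7 vs 1] → A strictly dominates B
  B vs A: [1 vs 5, 1 vs 7] → B does not strictly dominate A (column X: 1 ≤ 5)
A strictly dominates every other strategy → strictly dominant.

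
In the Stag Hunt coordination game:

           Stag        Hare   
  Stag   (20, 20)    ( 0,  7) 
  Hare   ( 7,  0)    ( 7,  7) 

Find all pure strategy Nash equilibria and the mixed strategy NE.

Pure NE: (Stag, Stag) and (Hare, Hare); Mixed NE: p = 0.35, q = 0.35

Work:
Check pure NE:
(Stag, Stag): (20, 20) - no unilateral deviation beneficial
(Hare, Hare): (7, 7) - no unilateral deviation beneficial
Mixed NE: P1 plays Stag with p = 0.35, P2 plays Stag with q = 0.35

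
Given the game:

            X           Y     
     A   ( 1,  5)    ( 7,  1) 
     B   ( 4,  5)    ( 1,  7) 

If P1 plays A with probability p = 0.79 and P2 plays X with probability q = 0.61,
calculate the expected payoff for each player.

E[P1] = 3.2329, E[P2] = 3.9314

Work:
E[P1] = p·q·π₁(A,X) + p·(1-q)·π₁(A,Y) + (1-p)·q·π₁(B,X) + (1-p)·(1-q)·π₁(B,Y)
= 0.79·0.61·1 + 0.79·0.39·7 + 0.21·0.61·4 + 0.21·0.39·1
= 3.2329

E[P2] = 3.9314 (similar calculation)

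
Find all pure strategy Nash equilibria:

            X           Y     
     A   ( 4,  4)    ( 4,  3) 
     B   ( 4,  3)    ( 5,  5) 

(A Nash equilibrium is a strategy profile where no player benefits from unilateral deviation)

Nash equilibrium: (A, X), (B, Y)

Work:
Best responses:
  P1 vs X: payoffs [4, 4] → best response A/B (payoff 4)
  P1 vs Y: payoffs [4, 5] → best response B (payoff 5)
  P2 vs A: payoffs [4, 3] → best response X (payoff 4)
  P2 vs B: payoffs [3, 5] → best response Y (payoff 5)
Mutual best responses: (A,X), (B,Y) → Nash equilibria.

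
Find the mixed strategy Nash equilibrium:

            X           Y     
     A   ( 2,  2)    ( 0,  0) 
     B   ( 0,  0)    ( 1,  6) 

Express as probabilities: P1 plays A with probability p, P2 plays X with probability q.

p = 0.75, q = 0.3333

Work:
Find probabilities that make opponent indifferent:
P2 chooses q to make P1 indifferent between A and B
P1 chooses p to make P2 indifferent between X and Y
Mixed NE: P1 plays (A: 0.75, B: 0.25), P2 plays (X: 0.3333, Y: 0.6667)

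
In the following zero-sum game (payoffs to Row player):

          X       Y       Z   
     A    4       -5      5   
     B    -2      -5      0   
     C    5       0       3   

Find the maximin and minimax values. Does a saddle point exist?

Maximin = 0, Minimax = 0, Saddle: True

Work:
Row minimums: [-5, -5, 0] → maximin = 0
Column maximums: [5, 0, 5] → minimax = 0
Saddle point exists! Game value = 0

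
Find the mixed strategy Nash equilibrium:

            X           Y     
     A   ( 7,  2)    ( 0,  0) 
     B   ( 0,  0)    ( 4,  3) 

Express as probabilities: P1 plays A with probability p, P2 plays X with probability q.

p = 0.6, q = 0.3636

Work:
Find probabilities that make opponent indifferent:
P2 chooses q to make P1 indifferent between A and B
P1 chooses p to make P2 indifferent between X and Y
Mixed NE: P1 plays (A: 0.6, B: 0.4), P2 plays (X: 0.3636, Y: 0.6364)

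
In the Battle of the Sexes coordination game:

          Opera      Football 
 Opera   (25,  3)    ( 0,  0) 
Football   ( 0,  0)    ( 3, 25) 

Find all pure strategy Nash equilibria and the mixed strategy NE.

Pure NE: (Opera, Opera) and (Football, Football); Mixed NE: p = 0.8929, q = 0.1071

Work:
Check pure NE:
(Opera, Opera): (25, 3) - no unilateral deviation beneficial
(Football, Football): (3, 25) - no unilateral deviation beneficial
Mixed NE: P1 plays Opera with p = 0.8929, P2 plays Opera with q = 0.1071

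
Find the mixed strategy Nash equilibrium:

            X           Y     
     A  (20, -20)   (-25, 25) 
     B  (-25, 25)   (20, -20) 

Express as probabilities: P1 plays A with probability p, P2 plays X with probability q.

p = 0.5, q = 0.5

Work:
Find probabilities that make opponent indifferent:
P2 chooses q to make P1 indifferent between A and B
P1 chooses p to make P2 indifferent between X and Y
Mixed NE: P1 plays (A: 0.5, B: 0.5), P2 plays (X: 0.5, Y: 0.5)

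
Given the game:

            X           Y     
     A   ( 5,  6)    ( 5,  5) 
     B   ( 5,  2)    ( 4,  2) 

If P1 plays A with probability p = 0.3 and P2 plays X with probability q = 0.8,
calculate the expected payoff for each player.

E[P1] = 4.86, E[P2] = 3.14

Work:
E[P1] = p·q·π₁(A,X) + p·(1-q)·π₁(A,Y) + (1-p)·q·π₁(B,X) + (1-p)·(1-q)·π₁(B,Y)
= 0.3·0.8·5 + 0.3·0.2·5 + 0.7·0.8·5 + 0.7·0.2·4
= 4.86

E[P2] = 3.14 (similar calculation)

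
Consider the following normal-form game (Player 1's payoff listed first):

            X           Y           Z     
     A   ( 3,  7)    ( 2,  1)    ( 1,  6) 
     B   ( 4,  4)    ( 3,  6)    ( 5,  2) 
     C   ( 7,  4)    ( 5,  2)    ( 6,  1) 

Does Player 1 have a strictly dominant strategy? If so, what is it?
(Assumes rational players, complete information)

Yes, Player 1's strictly dominant strategy is C

Work:
A strategy strictly dominates another if it gives a strictly higher payoff against every opponent action. Compare each pair of P1's strategies column-by-column:
  A vs B: [3 vs 4, 2 vs 3, 1 vs 5] → A does not strictly dominate B (column X: 3 ≤ 4)
  A vs C: [3 vs 7, 2 vs 5, 1 vs 6] → A does not strictly dominate C (column X: 3 ≤ 7)
  B vs A: [4 vs 3, 3 vs 2, 5 vs 1] → B strictly dominates A
  B vs C: [4 vs 7, 3 vs 5, 5 vs 6] → B does not strictly dominate C (column X: 4 ≤ 7)
  C vs A: [7 vs 3, 5 vs 2, 6 vs 1] → C strictly dominates A
  C vs B: [7 vs 4, 5 vs 3, 6 vs 5] → C strictly dominates B
C strictly dominates every other strategy → strictly dominant.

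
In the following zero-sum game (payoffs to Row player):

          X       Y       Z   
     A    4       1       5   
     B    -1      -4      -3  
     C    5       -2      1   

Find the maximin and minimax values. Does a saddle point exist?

Maximin = 1, Minimax = 1, Saddle: True

Work:
Row minimums: [1, -4, -2] → maximin = 1
Column maximums: [5, 1, 5] → minimax = 1
Saddle point exists! Game value = 1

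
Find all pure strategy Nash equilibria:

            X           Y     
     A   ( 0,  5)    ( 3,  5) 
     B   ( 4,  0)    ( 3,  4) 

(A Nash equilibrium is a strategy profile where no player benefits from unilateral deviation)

Nash equilibrium: (A, Y), (B, Y)

Work:
Best responses:
  P1 vs X: payoffs [0, 4] → best response B (payoff 4)
  P1 vs Y: payoffs [3, 3] → best response A/B (payoff 3)
  P2 vs A: payoffs [5, 5] → best response X/Y (payoff 5)
  P2 vs B: payoffs [0, 4] → best response Y (payoff 4)
Mutual best responses: (A,Y), (B,Y) → Nash equilibria.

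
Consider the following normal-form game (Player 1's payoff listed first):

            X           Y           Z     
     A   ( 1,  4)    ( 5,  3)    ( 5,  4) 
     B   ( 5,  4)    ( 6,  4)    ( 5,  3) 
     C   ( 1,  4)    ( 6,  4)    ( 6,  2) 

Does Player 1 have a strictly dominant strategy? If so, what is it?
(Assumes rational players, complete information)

No strictly dominant strategy exists for Player 1

Work:
A strategy strictly dominates another if it gives a strictly higher payoff against every opponent action. Compare each pair of P1's strategies column-by-column:
  A vs B: [1 vs 5, 5 vs 6, 5 vs 5] → A does not strictly dominate B (column X: 1 ≤ 5)
  A vs C: [1 vs 1, 5 vs 6, 5 vs 6] → A does not strictly dominate C (column X: 1 ≤ 1)
  B vs A: [5 vs 1, 6 vs 5, 5 vs 5] → B does not strictly dominate A (column Z: 5 ≤ 5)
  B vs C: [5 vs 1, 6 vs 6, 5 vs 6] → B does not strictly dominate C (column Y: 6 ≤ 6)
  C vs A: [1 vs 1, 6 vs 5, 6 vs 5] → C does not strictly dominate A (column X: 1 ≤ 1)
  C vs B: [1 vs 5, 6 vs 6, 6 vs 5] → C does not strictly dominate B (column X: 1 ≤ 5)
No single strategy strictly dominates all others → no strictly dominant strategy.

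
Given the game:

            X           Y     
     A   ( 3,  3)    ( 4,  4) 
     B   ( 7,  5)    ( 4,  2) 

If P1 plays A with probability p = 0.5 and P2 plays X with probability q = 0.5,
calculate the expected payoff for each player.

E[P1] = 4.5, E[P2] = 3.5

Work:
E[P1] = p·q·π₁(A,X) + p·(1-q)·π₁(A,Y) + (1-p)·q·π₁(B,X) + (1-p)·(1-q)·π₁(B,Y)
= 0.5·0.5·3 + 0.5·0.5·4 + 0.5·0.5·7 + 0.5·0.5·4
= 4.5

E[P2] = 3.5 (similar calculation)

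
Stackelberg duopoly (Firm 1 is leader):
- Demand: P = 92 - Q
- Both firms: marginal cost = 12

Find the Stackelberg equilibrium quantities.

q₁* (leader) = 40.0, q₂* (follower) = 20.0

Work:
Follower's reaction: q₂ = (a - c - q₁)/2
Leader substitutes: π₁ = q₁·(a - q₁ - (a-c-q₁)/2 - c)
FOC: q₁* = (92 - 12)/2 = 40.00
Then: q₂* = (92 - 12 - 40.0)/2 = 20.00
Leader has first-mover advantage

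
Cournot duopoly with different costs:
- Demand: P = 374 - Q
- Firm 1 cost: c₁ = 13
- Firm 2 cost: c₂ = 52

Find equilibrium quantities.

q₁* = 133.33, q₂* = 94.33

Work:
Reaction: q₁ = (374 - 13 - q₂)/2
Reaction: q₂ = (374 - 52 - q₁)/2
Solve simultaneously:
q₁* = (374 - 2×13 + 52)/3 = 133.33
q₂* = (374 - 2×52 + 13)/3 = 94.33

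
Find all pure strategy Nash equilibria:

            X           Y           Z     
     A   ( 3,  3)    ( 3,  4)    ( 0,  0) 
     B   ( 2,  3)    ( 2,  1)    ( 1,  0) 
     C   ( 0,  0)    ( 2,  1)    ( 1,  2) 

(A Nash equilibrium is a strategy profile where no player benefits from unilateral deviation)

Nash equilibrium: (A, Y), (C, Z)

Work:
Best responses:
  P1 vs X: payoffs [3, 2, 0] → best response A (payoff 3)
  P1 vs Y: payoffs [3, 2, 2] → best response A (payoff 3)
  P1 vs Z: payoffs [0, 1, 1] → best response B/C (payoff 1)
  P2 vs A: payoffs [3, 4, 0] → best response Y (payoff 4)
  P2 vs B: payoffs [3, 1, 0] → best response X (payoff 3)
  P2 vs C: payoffs [0, 1, 2] → best response Z (payoff 2)
Mutual best responses: (A,Y), (C,Z) → Nash equilibria.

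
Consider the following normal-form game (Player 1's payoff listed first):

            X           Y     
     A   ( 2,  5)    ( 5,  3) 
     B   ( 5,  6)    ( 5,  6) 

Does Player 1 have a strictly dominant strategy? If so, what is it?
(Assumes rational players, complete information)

No strictly dominant strategy exists for Player 1

Work:
A strategy strictly dominates another if it gives a strictly higher payoff against every opponent action. Compare each pair of P1's strategies column-by-column:
  A vs B: [2 vs 5, 5 vs 5] → A does not strictly dominate B (column X: 2 ≤ 5)
  B vs A: [5 vs 2, 5 vs 5] → B does not strictly dominate A (column Y: 5 ≤ 5)
No single strategy strictly dominates all others → no strictly dominant strategy.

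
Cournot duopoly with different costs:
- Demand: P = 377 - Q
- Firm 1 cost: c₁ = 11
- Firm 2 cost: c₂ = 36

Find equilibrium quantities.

q₁* = 130.33, q₂* = 105.33

Work:
Reaction: q₁ = (377 - 11 - q₂)/2
Reaction: q₂ = (377 - 36 - q₁)/2
Solve simultaneously:
q₁* = (377 - 2×11 + 36)/3 = 130.33
q₂* = (377 - 2×36 + 11)/3 = 105.33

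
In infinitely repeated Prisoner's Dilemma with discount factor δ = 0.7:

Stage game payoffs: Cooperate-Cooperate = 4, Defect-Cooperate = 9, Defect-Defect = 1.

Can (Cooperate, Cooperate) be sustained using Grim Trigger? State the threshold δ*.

δ* = 0.625; since δ = 0.7 ≥ 0.625, cooperation can be sustained

Work:
For Grim Trigger:
Cooperate forever: 4/(1-δ)
Defect then punished: 9 + 1·δ/(1-δ)
Need: 4/(1-δ) ≥ 9 + 1·δ/(1-δ)
Solving: δ ≥ (T-R)/(T-P) = (9-4)/(9-1) = 0.625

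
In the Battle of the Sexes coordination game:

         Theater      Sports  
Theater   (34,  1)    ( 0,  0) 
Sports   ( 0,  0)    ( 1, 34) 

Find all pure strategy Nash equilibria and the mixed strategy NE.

Pure NE: (Theater, Theater) and (Sports, Sports); Mixed NE: p = 0.9714, q = 0.0286

Work:
Check pure NE:
(Theater, Theater): (34, 1) - no unilateral deviation beneficial
(Sports, Sports): (1, 34) - no unilateral deviation beneficial
Mixed NE: P1 plays Theater with p = 0.9714, P2 plays Theater with q = 0.0286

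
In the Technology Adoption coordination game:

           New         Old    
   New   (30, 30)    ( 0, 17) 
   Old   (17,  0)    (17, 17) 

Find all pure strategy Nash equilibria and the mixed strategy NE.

Pure NE: (New, New) and (Old, Old); Mixed NE: p = 0.5667, q = 0.5667

Work:
Check pure NE:
(New, New): (30, 30) - no unilateral deviation beneficial
(Old, Old): (17, 17) - no unilateral deviation beneficial
Mixed NE: P1 plays New with p = 0.5667, P2 plays New with q = 0.5667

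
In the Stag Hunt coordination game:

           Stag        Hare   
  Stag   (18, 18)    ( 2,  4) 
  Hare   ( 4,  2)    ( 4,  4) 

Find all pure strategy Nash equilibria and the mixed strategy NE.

Pure NE: (Stag, Stag) and (Hare, Hare); Mixed NE: p = 0.125, q = 0.125

Work:
Check pure NE:
(Stag, Stag): (18, 18) - no unilateral deviation beneficial
(Hare, Hare): (4, 4) - no unilateral deviation beneficial
Mixed NE: P1 plays Stag with p = 0.125, P2 plays Stag with q = 0.125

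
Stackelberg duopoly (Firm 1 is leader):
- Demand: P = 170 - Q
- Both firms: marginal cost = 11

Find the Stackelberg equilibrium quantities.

q₁* (leader) = 79.5, q₂* (follower) = 39.75

Work:
Follower's reaction: q₂ = (a - c - q₁)/2
Leader substitutes: π₁ = q₁·(a - q₁ - (a-c-q₁)/2 - c)
FOC: q₁* = (170 - 11)/2 = 79.50
Then: q₂* = (170 - 11 - 79.5)/2 = 39.75
Leader has first-mover advantage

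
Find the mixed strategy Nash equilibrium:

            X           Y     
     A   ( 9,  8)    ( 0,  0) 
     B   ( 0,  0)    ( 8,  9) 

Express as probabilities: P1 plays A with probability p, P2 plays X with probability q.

p = 0.5294, q = 0.4706

Work:
Find probabilities that make opponent indifferent:
P2 chooses q to make P1 indifferent between A and B
P1 chooses p to make P2 indifferent between X and Y
Mixed NE: P1 plays (A: 0.5294, B: 0.4706), P2 plays (X: 0.4706, Y: 0.5294)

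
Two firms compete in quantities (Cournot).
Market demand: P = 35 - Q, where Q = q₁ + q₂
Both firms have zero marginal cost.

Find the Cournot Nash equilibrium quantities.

q₁* = q₂* = 11.67; P* = 11.67

Work:
Profit: π_i = P·q_i = (a - q_i - q_j)·q_i
FOC: ∂π_i/∂q_i = a - 2q_i - q_j = 0
Reaction function: q_i = (35 - q_j)/2
Symmetry: q* = 35/3 = 11.67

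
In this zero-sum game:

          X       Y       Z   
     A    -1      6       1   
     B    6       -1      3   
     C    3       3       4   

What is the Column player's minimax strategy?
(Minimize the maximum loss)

Column should play Z, value = 4

Work:
Column player minimizes Row's maximum payoff:
Column X: max payoff to Row = 6
Column Y: max payoff to Row = 6
Column Z: max payoff to Row = 4
Minimum is 4, achieved by column Z.
Minimax strategy: Z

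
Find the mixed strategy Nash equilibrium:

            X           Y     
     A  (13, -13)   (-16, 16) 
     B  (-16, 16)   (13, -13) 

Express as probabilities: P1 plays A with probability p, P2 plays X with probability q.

p = 0.5, q = 0.5

Work:
Find probabilities that make opponent indifferent:
P2 chooses q to make P1 indifferent between A and B
P1 chooses p to make P2 indifferent between X and Y
Mixed NE: P1 plays (A: 0.5, B: 0.5), P2 plays (X: 0.5, Y: 0.5)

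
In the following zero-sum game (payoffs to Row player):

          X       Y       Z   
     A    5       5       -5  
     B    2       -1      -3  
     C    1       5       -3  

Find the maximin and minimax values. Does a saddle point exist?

Maximin = -3, Minimax = -3, Saddle: True

Work:
Row minimums: [-5, -3, -3] → maximin = -3
Column maximums: [5, 5, -3] → minimax = -3
Saddle point exists! Game value = -3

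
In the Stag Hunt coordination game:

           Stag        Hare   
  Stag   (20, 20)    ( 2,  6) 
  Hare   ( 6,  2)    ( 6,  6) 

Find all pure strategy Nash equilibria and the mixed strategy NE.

Pure NE: (Stag, Stag) and (Hare, Hare); Mixed NE: p = 0.2222, q = 0.2222

Work:
Check pure NE:
(Stag, Stag): (20, 20) - no unilateral deviation beneficial
(Hare, Hare): (6, 6) - no unilateral deviation beneficial
Mixed NE: P1 plays Stag with p = 0.2222, P2 plays Stag with q = 0.2222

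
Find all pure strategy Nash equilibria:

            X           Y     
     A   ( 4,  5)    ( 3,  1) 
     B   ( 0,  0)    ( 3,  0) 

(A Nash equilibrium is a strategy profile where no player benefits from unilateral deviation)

Nash equilibrium: (A, X), (B, Y)

Work:
Best responses:
  P1 vs X: payoffs [4, 0] → best response A (payoff 4)
  P1 vs Y: payoffs [3, 3] → best response A/B (payoff 3)
  P2 vs A: payoffs [5, 1] → best response X (payoff 5)
  P2 vs B: payoffs [0, 0] → best response X/Y (payoff 0)
Mutual best responses: (A,X), (B,Y) → Nash equilibria.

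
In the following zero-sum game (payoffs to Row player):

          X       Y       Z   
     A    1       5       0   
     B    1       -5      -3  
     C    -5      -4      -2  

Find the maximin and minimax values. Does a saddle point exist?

Maximin = 0, Minimax = 0, Saddle: True

Work:
Row minimums: [0, -5, -5] → maximin = 0
Column maximums: [1, 5, 0] → minimax = 0
Saddle point exists! Game value = 0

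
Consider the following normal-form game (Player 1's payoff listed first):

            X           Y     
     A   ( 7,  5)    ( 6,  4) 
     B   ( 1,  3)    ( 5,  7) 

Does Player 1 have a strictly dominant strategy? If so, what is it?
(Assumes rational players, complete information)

Yes, Player 1's strictly dominant strategy is A

Work:
A strategy strictly dominates another if it gives a strictly higher payoff against every opponent action. Compare each pair of P1's strategies column-by-column:
  A vs B: [7 vs 1, 6 vs 5] → A strictly dominates B
  B vs A: [1 vs 7, 5 vs 6] → B does not strictly dominate A (column X: 1 ≤ 7)
A strictly dominates every other strategy → strictly dominant.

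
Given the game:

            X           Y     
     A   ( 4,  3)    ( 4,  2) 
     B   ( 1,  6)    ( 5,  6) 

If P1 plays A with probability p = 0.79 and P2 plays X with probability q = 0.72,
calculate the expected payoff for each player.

E[P1] = 3.6052, E[P2] = 3.4088

Work:
E[P1] = p·q·π₁(A,X) + p·(1-q)·π₁(A,Y) + (1-p)·q·π₁(B,X) + (1-p)·(1-q)·π₁(B,Y)
= 0.79·0.72·4 + 0.79·0.28·4 + 0.21·0.72·1 + 0.21·0.28·5
= 3.6052

E[P2] = 3.4088 (similar calculation)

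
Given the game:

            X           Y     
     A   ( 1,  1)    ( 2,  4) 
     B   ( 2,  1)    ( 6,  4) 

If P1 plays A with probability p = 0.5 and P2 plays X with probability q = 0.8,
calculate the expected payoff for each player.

E[P1] = 2.0, E[P2] = 1.6

Work:
E[P1] = p·q·π₁(A,X) + p·(1-q)·π₁(A,Y) + (1-p)·q·π₁(B,X) + (1-p)·(1-q)·π₁(B,Y)
= 0.5·0.8·1 + 0.5·0.2·2 + 0.5·0.8·2 + 0.5·0.2·6
= 2.0

E[P2] = 1.6 (similar calculation)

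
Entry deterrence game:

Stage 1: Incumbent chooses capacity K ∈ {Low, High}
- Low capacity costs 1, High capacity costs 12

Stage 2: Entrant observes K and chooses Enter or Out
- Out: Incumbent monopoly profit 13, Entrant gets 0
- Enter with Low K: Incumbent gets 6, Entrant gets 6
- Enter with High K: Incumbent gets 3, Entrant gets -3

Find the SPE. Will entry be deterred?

SPE: (Low, Enter|Low, Out|High); Entry not deterred. Incumbent net profit = 5, Entrant gets 6

Work:
After Low K: Entrant enters (6 > 0)
After High K: Entrant stays out (-3 < 0)
Incumbent: Low → 6−1=5, High → 13−12=1
Incumbent chooses Low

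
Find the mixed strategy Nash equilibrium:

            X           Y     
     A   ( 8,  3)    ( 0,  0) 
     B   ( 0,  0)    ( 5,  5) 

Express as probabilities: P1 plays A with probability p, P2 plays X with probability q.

p = 0.625, q = 0.3846

Work:
Find probabilities that make opponent indifferent:
P2 chooses q to make P1 indifferent between A and B
P1 chooses p to make P2 indifferent between X and Y
Mixed NE: P1 plays (A: 0.625, B: 0.375), P2 plays (X: 0.3846, Y: 0.6154)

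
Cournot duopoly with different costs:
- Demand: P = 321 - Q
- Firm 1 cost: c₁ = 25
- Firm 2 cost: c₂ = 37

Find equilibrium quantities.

q₁* = 102.67, q₂* = 90.67

Work:
Reaction: q₁ = (321 - 25 - q₂)/2
Reaction: q₂ = (321 - 37 - q₁)/2
Solve simultaneously:
q₁* = (321 - 2×25 + 37)/3 = 102.67
q₂* = (321 - 2×37 + 25)/3 = 90.67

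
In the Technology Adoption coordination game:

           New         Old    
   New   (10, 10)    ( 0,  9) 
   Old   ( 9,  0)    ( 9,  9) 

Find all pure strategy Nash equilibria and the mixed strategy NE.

Pure NE: (New, New) and (Old, Old); Mixed NE: p = 0.9, q = 0.9

Work:
Check pure NE:
(New, New): (10, 10) - no unilateral deviation beneficial
(Old, Old): (9, 9) - no unilateral deviation beneficial
Mixed NE: P1 plays New with p = 0.9, P2 plays New with q = 0.9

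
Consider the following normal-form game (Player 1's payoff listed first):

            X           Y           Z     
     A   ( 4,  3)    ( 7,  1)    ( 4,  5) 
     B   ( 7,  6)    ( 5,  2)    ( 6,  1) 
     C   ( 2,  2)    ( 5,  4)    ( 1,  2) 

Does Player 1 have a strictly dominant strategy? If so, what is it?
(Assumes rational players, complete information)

No strictly dominant strategy exists for Player 1

Work:
A strategy strictly dominates another if it gives a strictly higher payoff against every opponent action. Compare each pair of P1's strategies column-by-column:
  A vs B: [4 vs 7, 7 vs 5, 4 vs 6] → A does not strictly dominate B (column X: 4 ≤ 7)
  A vs C: [4 vs 2, 7 vs 5, 4 vs 1] → A strictly dominates C
  B vs A: [7 vs 4, 5 vs 7, 6 vs 4] → B does not strictly dominate A (column Y: 5 ≤ 7)
  B vs C: [7 vs 2, 5 vs 5, 6 vs 1] → B does not strictly dominate C (column Y: 5 ≤ 5)
  C vs A: [2 vs 4, 5 vs 7, 1 vs 4] → C does not strictly dominate A (column X: 2 ≤ 4)
  C vs B: [2 vs 7, 5 vs 5, 1 vs 6] → C does not strictly dominate B (column X: 2 ≤ 7)
No single strategy strictly dominates all others → no strictly dominant strategy.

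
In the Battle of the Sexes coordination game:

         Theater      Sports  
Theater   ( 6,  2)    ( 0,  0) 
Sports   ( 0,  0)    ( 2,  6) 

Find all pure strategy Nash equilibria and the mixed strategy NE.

Pure NE: (Theater, Theater) and (Sports, Sports); Mixed NE: p = 0.75, q = 0.25

Work:
Check pure NE:
(Theater, Theater): (6, 2) - no unilateral deviation beneficial
(Sports, Sports): (2, 6) - no unilateral deviation beneficial
Mixed NE: P1 plays Theater with p = 0.75, P2 plays Theater with q = 0.25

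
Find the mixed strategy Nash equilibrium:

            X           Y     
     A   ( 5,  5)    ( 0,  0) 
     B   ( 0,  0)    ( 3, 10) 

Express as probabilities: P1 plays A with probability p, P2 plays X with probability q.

p = 0.6667, q = 0.375

Work:
Find probabilities that make opponent indifferent:
P2 chooses q to make P1 indifferent between A and B
P1 chooses p to make P2 indifferent between X and Y
Mixed NE: P1 plays (A: 0.6667, B: 0.3333), P2 plays (X: 0.375, Y: 0.625)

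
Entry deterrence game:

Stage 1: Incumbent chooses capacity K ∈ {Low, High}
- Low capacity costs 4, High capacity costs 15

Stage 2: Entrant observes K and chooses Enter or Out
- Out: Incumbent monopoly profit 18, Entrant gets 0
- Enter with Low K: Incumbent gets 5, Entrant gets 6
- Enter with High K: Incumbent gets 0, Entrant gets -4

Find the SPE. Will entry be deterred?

SPE: (High, Enter|Low, Out|High); Entry deterred. Incumbent net profit = 3

Work:
After Low K: Entrant enters (6 > 0)
After High K: Entrant stays out (-4 < 0)
Incumbent: Low → 5−4=1, High → 18−15=3
Incumbent chooses High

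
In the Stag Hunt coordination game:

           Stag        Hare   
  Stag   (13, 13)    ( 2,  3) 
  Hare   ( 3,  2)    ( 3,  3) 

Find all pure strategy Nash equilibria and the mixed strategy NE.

Pure NE: (Stag, Stag) and (Hare, Hare); Mixed NE: p = 0.0909, q = 0.0909

Work:
Check pure NE:
(Stag, Stag): (13, 13) - no unilateral deviation beneficial
(Hare, Hare): (3, 3) - no unilateral deviation beneficial
Mixed NE: P1 plays Stag with p = 0.0909, P2 plays Stag with q = 0.0909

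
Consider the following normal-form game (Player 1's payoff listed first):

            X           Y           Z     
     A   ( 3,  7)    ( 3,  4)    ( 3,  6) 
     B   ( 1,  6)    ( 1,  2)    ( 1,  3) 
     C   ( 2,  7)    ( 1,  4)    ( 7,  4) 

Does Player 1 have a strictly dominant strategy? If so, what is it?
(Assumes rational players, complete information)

No strictly dominant strategy exists for Player 1

Work:
A strategy strictly dominates another if it gives a strictly higher payoff against every opponent action. Compare each pair of P1's strategies column-by-column:
  A vs B: [3 vs 1, 3 vs 1, 3 vs 1] → A strictly dominates B
  A vs C: [3 vs 2, 3 vs 1, 3 vs 7] → A does not strictly dominate C (column Z: 3 ≤ 7)
  B vs A: [1 vs 3, 1 vs 3, 1 vs 3] → B does not strictly dominate A (column X: 1 ≤ 3)
  B vs C: [1 vs 2, 1 vs 1, 1 vs 7] → B does not strictly dominate C (column X: 1 ≤ 2)
  C vs A: [2 vs 3, 1 vs 3, 7 vs 3] → C does not strictly dominate A (column X: 2 ≤ 3)
  C vs B: [2 vs 1, 1 vs 1, 7 vs 1] → C does not strictly dominate B (column Y: 1 ≤ 1)
No single strategy strictly dominates all others → no strictly dominant strategy.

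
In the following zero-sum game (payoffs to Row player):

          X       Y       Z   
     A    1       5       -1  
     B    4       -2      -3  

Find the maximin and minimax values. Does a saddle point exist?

Maximin = -1, Minimax = -1, Saddle: True

Work:
Row minimums: [-1, -3] → maximin = -1
Column maximums: [4, 5, -1] → minimax = -1
Saddle point exists! Game value = -1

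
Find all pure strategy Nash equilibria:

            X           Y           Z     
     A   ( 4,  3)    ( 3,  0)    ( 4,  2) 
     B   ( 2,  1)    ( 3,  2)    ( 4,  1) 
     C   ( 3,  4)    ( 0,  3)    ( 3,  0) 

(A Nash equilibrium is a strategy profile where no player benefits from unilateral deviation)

Nash equilibrium: (A, X), (B, Y)

Work:
Best responses:
  P1 vs X: payoffs [4, 2, 3] → best response A (payoff 4)
  P1 vs Y: payoffs [3, 3, 0] → best response A/B (payoff 3)
  P1 vs Z: payoffs [4, 4, 3] → best response A/B (payoff 4)
  P2 vs A: payoffs [3, 0, 2] → best response X (payoff 3)
  P2 vs B: payoffs [1, 2, 1] → best response Y (payoff 2)
  P2 vs C: payoffs [4, 3, 0] → best response X (payoff 4)
Mutual best responses: (A,X), (B,Y) → Nash equilibria.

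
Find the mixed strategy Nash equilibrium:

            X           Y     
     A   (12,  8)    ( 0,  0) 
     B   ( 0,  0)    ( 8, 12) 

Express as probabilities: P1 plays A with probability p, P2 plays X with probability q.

p = 0.6, q = 0.4

Work:
Find probabilities that make opponent indifferent:
P2 chooses q to make P1 indifferent between A and B
P1 chooses p to make P2 indifferent between X and Y
Mixed NE: P1 plays (A: 0.6, B: 0.4), P2 plays (X: 0.4, Y: 0.6)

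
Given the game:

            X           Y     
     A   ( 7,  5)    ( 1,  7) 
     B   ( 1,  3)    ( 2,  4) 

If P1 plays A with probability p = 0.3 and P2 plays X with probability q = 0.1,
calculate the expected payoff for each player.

E[P1] = 1.81, E[P2] = 4.77

Work:
E[P1] = p·q·π₁(A,X) + p·(1-q)·π₁(A,Y) + (1-p)·q·π₁(B,X) + (1-p)·(1-q)·π₁(B,Y)
= 0.3·0.1·7 + 0.3·0.9·1 + 0.7·0.1·1 + 0.7·0.9·2
= 1.81

E[P2] = 4.77 (similar calculation)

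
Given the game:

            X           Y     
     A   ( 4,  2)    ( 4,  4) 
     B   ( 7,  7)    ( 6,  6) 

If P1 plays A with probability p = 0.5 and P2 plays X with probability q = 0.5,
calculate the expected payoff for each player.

E[P1] = 5.25, E[P2] = 4.75

Work:
E[P1] = p·q·π₁(A,X) + p·(1-q)·π₁(A,Y) + (1-p)·q·π₁(B,X) + (1-p)·(1-q)·π₁(B,Y)
= 0.5·0.5·4 + 0.5·0.5·4 + 0.5·0.5·7 + 0.5·0.5·6
= 5.25

E[P2] = 4.75 (similar calculation)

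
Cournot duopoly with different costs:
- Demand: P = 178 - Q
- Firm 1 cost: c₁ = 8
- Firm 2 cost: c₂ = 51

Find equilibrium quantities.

q₁* = 71.0, q₂* = 28.0

Work:
Reaction: q₁ = (178 - 8 - q₂)/2
Reaction: q₂ = (178 - 51 - q₁)/2
Solve simultaneously:
q₁* = (178 - 2×8 + 51)/3 = 71.0
q₂* = (178 - 2×51 + 8)/3 = 28.0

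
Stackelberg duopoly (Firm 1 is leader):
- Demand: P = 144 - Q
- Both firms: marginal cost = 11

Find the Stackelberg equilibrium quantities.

q₁* (leader) = 66.5, q₂* (follower) = 33.25

Work:
Follower's reaction: q₂ = (a - c - q₁)/2
Leader substitutes: π₁ = q₁·(a - q₁ - (a-c-q₁)/2 - c)
FOC: q₁* = (144 - 11)/2 = 66.50
Then: q₂* = (144 - 11 - 66.5)/2 = 33.25
Leader has first-mover advantage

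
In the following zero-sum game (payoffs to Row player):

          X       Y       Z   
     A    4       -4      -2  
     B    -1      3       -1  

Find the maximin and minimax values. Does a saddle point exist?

Maximin = -1, Minimax = -1, Saddle: True

Work:
Row minimums: [-4, -1] → maximin = -1
Column maximums: [4, 3, -1] → minimax = -1
Saddle point exists! Game value = -1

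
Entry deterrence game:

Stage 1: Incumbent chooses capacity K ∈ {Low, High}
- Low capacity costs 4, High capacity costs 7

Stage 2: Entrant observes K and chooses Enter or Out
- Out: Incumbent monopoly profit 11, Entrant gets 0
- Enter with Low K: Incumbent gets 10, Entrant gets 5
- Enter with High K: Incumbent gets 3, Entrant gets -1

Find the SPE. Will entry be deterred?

SPE: (Low, Enter|Low, Out|High); Entry not deterred. Incumbent net profit = 6, Entrant gets 5

Work:
After Low K: Entrant enters (5 > 0)
After High K: Entrant stays out (-1 < 0)
Incumbent: Low → 10−4=6, High → 11−7=4
Incumbent chooses Low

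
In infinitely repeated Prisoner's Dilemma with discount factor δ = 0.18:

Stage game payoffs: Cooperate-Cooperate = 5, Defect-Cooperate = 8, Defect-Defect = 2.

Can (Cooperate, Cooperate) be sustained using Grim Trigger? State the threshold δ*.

δ* = 0.5; since δ = 0.18 < 0.5, cooperation cannot be sustained

Work:
For Grim Trigger:
Cooperate forever: 5/(1-δ)
Defect then punished: 8 + 2·δ/(1-δ)
Need: 5/(1-δ) ≥ 8 + 2·δ/(1-δ)
Solving: δ ≥ (T-R)/(T-P) = (8-5)/(8-2) = 0.5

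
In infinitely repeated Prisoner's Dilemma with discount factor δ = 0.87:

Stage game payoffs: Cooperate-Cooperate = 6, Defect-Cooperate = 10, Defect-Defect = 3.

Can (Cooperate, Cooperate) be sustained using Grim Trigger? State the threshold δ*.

δ* = 0.5714; since δ = 0.87 ≥ 0.5714, cooperation can be sustained

Work:
For Grim Trigger:
Cooperate forever: 6/(1-δ)
Defect then punished: 10 + 3·δ/(1-δ)
Need: 6/(1-δ) ≥ 10 + 3·δ/(1-δ)
Solving: δ ≥ (T-R)/(T-P) = (10-6)/(10-3) = 0.5714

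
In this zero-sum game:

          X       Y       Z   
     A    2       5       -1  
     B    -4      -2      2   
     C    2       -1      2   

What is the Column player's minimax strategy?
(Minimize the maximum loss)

Column should play X or Z (all achieve the minimum), value = 2

Work:
Column player minimizes Row's maximum payoff:
Column X: max payoff to Row = 2
Column Y: max payoff to Row = 5
Column Z: max payoff to Row = 2
Minimum is 2, achieved by columns X, Z (tied).
Each of X or Z is a minimax strategy.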